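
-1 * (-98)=98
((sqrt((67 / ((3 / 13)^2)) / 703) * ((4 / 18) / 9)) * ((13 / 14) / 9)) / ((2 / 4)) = 338 * sqrt(47101) / 10762227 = 0.01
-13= -13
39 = 39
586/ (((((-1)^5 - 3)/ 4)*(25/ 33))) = -19338/ 25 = -773.52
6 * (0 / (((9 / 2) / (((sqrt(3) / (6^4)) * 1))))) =0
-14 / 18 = -7 / 9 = -0.78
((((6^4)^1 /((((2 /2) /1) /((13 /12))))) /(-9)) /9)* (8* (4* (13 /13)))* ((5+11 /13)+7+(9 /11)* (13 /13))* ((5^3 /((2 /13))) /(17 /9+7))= -7620600 /11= -692781.82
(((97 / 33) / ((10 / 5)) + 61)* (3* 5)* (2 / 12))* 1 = 20615 / 132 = 156.17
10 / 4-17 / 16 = 23 / 16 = 1.44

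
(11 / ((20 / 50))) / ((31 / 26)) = 715 / 31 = 23.06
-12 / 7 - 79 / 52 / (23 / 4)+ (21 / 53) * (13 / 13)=-175520 / 110929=-1.58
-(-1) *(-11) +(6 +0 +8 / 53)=-4.85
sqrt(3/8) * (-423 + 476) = 53 * sqrt(6)/4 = 32.46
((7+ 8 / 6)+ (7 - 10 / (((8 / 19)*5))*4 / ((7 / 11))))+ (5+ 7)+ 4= 31 / 21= 1.48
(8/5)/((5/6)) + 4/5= 68/25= 2.72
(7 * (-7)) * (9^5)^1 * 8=-23147208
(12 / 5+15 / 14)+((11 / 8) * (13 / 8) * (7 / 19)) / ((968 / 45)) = 13144797 / 3745280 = 3.51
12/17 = 0.71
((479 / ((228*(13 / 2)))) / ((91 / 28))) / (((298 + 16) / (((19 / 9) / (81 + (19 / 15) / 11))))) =0.00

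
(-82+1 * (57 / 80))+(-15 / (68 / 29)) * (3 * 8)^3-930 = -121644151 / 1360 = -89444.23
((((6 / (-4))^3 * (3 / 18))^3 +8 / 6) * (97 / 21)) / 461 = 1377109 / 118960128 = 0.01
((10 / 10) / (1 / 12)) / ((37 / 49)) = 588 / 37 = 15.89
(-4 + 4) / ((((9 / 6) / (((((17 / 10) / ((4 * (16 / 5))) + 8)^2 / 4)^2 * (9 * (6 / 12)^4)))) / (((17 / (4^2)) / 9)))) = 0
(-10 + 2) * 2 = -16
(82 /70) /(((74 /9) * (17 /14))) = 369 /3145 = 0.12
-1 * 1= -1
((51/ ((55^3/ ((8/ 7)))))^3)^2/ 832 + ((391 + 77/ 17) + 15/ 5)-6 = 216461731523869930947464572533400698487357/ 551453534528066660588475605010986328125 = 392.53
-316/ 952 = -79/ 238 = -0.33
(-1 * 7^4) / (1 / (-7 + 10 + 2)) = -12005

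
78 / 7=11.14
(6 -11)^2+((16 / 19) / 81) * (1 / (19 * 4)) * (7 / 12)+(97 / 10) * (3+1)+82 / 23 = 679590886 / 10088145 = 67.37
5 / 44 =0.11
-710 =-710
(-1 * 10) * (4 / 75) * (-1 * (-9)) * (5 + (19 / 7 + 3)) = -360 / 7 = -51.43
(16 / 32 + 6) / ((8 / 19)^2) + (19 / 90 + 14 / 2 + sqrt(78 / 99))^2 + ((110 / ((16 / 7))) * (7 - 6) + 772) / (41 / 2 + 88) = 59 * sqrt(858) / 135 + 60021603559 / 618710400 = 109.81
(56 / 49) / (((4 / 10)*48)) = 5 / 84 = 0.06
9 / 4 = 2.25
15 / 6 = 5 / 2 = 2.50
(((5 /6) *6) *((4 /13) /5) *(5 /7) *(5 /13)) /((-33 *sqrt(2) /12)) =-200 *sqrt(2) /13013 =-0.02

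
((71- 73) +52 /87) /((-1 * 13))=122 /1131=0.11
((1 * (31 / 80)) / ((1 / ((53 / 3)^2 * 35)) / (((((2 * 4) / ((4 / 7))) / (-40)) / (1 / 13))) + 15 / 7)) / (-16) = -55469323 / 4907838720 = -0.01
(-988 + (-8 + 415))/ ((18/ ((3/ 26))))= -581/ 156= -3.72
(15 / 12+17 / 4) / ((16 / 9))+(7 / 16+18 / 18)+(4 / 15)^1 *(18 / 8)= 821 / 160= 5.13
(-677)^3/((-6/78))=4033753529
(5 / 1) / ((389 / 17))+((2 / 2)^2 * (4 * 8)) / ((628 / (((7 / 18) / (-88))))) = 2639587 / 12092454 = 0.22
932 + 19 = 951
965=965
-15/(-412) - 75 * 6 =-185385/412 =-449.96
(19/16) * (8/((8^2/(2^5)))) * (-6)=-57/2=-28.50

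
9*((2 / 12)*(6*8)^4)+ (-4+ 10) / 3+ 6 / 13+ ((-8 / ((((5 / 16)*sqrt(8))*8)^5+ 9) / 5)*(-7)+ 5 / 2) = 140000*sqrt(2) / 312499919+ 323481717716003931 / 40624989470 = 7962628.96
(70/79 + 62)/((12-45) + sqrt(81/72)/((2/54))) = -145728/18881-89424 * sqrt(2)/18881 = -14.42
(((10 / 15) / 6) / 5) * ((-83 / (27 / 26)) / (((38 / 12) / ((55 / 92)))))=-11869 / 35397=-0.34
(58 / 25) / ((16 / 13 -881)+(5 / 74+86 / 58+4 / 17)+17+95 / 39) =-6347868 / 2349115325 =-0.00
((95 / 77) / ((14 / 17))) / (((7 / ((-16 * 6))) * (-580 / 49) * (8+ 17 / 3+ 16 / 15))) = 3420 / 29029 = 0.12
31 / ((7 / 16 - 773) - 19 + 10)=-0.04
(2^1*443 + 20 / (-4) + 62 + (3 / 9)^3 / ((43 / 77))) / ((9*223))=1094900 / 2330127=0.47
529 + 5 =534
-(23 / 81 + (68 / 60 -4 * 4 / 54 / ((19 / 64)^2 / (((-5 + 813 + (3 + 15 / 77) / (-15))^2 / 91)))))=9507379894045486 / 394416497475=24104.92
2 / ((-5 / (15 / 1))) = -6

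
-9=-9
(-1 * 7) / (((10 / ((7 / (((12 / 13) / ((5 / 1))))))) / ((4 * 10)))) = -3185 / 3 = -1061.67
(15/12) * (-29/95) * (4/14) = -29/266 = -0.11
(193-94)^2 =9801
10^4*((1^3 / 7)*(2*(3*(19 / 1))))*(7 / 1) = 1140000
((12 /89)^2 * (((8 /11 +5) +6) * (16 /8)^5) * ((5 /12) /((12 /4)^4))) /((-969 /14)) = -385280 /759869451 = -0.00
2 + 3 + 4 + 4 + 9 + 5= 27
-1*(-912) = 912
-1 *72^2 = -5184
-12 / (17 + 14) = -12 / 31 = -0.39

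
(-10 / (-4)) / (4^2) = 5 / 32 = 0.16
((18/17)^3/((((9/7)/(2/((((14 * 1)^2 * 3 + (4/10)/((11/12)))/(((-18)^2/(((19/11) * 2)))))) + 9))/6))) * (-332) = -1438250421888/83918953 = -17138.56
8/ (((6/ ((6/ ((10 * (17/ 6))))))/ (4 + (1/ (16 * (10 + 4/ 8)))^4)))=637275341/ 564254208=1.13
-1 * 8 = -8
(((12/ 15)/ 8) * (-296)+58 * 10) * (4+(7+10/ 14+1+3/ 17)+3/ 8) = 4344376/ 595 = 7301.47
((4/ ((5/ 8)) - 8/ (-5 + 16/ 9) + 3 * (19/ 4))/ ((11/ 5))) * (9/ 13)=120753/ 16588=7.28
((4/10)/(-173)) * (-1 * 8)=16/865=0.02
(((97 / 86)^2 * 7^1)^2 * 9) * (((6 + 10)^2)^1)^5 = 2682905466965229305856 / 3418801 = 784750404298240.61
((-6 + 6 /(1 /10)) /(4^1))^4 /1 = 33215.06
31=31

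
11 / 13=0.85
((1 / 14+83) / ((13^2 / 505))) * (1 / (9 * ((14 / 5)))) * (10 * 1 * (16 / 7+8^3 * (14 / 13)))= 369890987000 / 6782139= 54538.99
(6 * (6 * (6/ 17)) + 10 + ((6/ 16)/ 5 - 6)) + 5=14811/ 680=21.78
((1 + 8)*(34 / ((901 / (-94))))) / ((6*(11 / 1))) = -282 / 583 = -0.48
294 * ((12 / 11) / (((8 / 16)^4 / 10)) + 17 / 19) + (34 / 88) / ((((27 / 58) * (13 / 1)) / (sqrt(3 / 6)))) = 493 * sqrt(2) / 15444 + 10780098 / 209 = 51579.46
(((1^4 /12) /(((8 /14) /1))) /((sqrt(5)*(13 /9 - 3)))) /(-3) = sqrt(5) /160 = 0.01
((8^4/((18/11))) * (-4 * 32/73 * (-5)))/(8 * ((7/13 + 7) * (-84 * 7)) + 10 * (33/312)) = -749731840/1211450841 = -0.62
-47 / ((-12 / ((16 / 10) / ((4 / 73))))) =3431 / 30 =114.37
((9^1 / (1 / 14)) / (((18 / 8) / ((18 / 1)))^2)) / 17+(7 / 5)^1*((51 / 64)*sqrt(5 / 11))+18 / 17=476.16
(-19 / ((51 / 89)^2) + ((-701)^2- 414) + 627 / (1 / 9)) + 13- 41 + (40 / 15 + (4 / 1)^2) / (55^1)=71033170217 / 143055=496544.48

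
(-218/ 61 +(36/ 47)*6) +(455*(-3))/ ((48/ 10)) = -6498985/ 22936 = -283.35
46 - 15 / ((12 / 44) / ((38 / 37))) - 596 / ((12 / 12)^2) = -22440 / 37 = -606.49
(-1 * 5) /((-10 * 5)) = 1 /10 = 0.10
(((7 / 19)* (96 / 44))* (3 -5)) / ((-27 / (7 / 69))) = 784 / 129789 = 0.01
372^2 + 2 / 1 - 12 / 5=691918 / 5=138383.60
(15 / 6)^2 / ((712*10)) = 5 / 5696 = 0.00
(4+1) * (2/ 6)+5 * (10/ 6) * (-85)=-2120/ 3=-706.67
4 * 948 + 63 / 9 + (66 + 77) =3942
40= 40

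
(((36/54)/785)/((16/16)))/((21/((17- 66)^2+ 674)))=410/3297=0.12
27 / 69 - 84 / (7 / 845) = -233211 / 23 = -10139.61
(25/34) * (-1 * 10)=-125/17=-7.35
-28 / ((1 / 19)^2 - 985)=2527 / 88896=0.03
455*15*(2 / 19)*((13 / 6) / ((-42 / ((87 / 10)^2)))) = -426387 / 152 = -2805.18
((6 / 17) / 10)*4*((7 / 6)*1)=14 / 85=0.16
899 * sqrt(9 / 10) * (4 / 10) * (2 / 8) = 2697 * sqrt(10) / 100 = 85.29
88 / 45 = 1.96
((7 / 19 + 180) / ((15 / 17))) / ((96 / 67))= 3903353 / 27360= 142.67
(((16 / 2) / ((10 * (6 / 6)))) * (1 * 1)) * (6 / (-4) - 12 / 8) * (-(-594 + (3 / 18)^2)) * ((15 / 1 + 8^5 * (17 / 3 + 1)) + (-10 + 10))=-311433891.44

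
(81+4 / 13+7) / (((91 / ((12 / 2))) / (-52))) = -3936 / 13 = -302.77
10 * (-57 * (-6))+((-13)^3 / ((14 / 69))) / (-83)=4125633 / 1162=3550.46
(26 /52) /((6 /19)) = 19 /12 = 1.58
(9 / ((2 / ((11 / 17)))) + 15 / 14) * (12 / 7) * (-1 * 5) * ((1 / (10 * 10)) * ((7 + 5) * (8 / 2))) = -68256 / 4165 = -16.39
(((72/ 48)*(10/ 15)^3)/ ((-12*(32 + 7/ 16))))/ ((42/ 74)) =-592/ 294273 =-0.00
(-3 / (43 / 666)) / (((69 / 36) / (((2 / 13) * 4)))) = -191808 / 12857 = -14.92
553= 553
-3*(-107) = 321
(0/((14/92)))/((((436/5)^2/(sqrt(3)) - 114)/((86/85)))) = 0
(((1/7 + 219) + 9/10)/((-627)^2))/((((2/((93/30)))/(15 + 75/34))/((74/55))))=229674133/11435685800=0.02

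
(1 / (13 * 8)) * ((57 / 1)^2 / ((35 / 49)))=43.74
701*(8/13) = 5608/13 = 431.38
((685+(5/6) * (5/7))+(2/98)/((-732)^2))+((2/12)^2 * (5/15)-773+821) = 57783185743/78766128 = 733.60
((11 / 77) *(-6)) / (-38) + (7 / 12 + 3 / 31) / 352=38771 / 1583232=0.02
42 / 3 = 14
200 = 200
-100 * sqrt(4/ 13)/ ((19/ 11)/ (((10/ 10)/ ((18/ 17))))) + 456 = 456-18700 * sqrt(13)/ 2223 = 425.67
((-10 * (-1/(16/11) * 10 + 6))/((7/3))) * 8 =30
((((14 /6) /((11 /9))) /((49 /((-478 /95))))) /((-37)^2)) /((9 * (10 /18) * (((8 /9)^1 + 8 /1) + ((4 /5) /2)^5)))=-806625 /250644284968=-0.00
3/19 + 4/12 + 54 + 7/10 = 31459/570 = 55.19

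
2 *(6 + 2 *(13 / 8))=37 / 2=18.50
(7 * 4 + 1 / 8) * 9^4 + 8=1476289 / 8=184536.12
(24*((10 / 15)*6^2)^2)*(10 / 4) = 34560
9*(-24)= -216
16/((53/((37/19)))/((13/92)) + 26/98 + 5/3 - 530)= -565656/11859719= -0.05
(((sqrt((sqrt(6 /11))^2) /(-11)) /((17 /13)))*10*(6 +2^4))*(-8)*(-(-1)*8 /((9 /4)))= 321.29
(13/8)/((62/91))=1183/496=2.39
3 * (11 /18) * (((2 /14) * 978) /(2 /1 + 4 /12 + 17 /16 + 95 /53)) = 4561392 /92393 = 49.37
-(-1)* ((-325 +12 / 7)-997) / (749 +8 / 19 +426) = -175598 / 156331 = -1.12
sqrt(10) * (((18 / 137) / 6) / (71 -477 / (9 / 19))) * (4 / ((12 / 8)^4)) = -8 * sqrt(10) / 432783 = -0.00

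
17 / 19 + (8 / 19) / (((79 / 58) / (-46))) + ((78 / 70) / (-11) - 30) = -25095474 / 577885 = -43.43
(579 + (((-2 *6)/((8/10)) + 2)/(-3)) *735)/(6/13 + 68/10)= 61165/118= 518.35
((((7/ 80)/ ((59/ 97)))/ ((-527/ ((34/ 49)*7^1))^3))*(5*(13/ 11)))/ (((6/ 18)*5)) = -3783/ 9473835910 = -0.00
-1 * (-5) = 5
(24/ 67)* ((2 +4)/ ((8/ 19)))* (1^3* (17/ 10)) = 2907/ 335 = 8.68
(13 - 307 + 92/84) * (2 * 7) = -12302/3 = -4100.67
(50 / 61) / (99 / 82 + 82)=4100 / 416203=0.01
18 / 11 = 1.64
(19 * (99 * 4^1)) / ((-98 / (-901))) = 3389562 / 49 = 69174.73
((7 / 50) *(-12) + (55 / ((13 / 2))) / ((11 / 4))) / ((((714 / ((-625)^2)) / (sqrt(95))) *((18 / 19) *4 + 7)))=13478125 *sqrt(95) / 190281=690.39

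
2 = 2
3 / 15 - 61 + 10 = -254 / 5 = -50.80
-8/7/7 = -8/49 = -0.16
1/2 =0.50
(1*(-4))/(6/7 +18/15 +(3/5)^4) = -17500/9567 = -1.83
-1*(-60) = 60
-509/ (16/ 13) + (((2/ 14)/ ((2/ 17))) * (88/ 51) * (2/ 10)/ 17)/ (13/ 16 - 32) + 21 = -392.56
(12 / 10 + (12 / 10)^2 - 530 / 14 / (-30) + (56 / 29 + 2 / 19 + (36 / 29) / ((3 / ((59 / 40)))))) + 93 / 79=176554724 / 22852725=7.73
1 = 1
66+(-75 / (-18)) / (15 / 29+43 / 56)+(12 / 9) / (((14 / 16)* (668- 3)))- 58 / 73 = 145633105532 / 2127581715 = 68.45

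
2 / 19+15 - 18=-2.89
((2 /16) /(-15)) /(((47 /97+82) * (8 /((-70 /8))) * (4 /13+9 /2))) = 1261 /54864000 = 0.00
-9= -9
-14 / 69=-0.20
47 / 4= 11.75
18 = 18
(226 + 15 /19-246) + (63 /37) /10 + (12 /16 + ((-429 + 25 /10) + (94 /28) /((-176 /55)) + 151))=-232144721 /787360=-294.84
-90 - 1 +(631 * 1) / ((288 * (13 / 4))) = -84545 / 936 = -90.33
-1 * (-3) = 3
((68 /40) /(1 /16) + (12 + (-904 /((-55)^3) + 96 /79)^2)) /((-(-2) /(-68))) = -238999002282092904 /172754878140625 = -1383.46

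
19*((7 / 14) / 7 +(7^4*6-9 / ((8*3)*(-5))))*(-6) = -229922097 / 140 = -1642300.69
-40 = -40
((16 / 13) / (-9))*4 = -0.55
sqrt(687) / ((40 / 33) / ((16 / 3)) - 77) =-22 * sqrt(687) / 1689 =-0.34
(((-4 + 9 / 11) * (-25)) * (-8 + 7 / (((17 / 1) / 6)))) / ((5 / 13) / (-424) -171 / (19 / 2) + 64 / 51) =1360086000 / 51782533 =26.27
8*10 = 80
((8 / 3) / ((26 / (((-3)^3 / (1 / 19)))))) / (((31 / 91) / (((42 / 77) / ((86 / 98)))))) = -96.00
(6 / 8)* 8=6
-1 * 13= -13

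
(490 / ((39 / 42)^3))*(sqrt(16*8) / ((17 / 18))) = 7331.26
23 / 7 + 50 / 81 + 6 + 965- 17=543131 / 567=957.90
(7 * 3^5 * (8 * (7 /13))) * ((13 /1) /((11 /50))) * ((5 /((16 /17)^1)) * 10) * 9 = 2277213750 /11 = 207019431.82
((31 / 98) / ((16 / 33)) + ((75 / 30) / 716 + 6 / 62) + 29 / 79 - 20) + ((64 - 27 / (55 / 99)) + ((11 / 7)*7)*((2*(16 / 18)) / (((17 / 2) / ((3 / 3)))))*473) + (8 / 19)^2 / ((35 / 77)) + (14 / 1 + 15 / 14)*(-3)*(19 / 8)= 185599877641850479 / 189826356273120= 977.74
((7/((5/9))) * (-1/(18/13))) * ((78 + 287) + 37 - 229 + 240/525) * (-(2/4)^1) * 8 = 157846/25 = 6313.84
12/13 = 0.92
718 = 718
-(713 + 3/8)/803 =-5707/6424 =-0.89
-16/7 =-2.29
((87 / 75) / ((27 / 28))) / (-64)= -203 / 10800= -0.02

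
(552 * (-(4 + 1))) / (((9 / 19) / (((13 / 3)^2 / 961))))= -2954120 / 25947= -113.85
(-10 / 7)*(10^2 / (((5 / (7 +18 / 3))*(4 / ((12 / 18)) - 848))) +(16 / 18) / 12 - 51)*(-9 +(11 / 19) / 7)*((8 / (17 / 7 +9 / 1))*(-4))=2762834440 / 1511811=1827.50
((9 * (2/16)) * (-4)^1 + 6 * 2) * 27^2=10935/2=5467.50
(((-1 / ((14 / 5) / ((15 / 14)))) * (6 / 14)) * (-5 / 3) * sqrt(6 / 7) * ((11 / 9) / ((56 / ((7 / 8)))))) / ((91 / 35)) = 6875 * sqrt(42) / 23971584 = 0.00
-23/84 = -0.27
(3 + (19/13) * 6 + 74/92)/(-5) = -7519/2990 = -2.51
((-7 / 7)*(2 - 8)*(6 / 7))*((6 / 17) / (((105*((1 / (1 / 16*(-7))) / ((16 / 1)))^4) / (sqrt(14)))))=155.30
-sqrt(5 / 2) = -sqrt(10) / 2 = -1.58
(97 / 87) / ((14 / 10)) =485 / 609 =0.80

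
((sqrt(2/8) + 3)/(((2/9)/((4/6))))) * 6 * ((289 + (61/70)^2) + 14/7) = 12866589/700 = 18380.84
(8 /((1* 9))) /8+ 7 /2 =65 /18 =3.61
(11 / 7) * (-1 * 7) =-11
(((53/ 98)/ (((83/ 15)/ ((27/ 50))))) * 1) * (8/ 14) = 4293/ 142345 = 0.03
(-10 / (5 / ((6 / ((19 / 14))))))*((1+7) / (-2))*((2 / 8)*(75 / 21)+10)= 7320 / 19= 385.26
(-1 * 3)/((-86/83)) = 249/86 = 2.90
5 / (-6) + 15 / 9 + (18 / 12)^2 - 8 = -4.92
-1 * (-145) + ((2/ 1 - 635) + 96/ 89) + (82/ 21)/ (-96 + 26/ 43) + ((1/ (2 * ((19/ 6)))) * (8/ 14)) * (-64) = -35887523353/ 72833061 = -492.74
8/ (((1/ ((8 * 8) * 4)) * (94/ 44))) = 45056/ 47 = 958.64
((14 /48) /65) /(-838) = -7 /1307280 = -0.00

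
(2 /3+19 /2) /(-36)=-61 /216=-0.28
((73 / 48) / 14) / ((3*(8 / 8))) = 73 / 2016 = 0.04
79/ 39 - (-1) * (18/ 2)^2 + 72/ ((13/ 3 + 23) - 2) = 85.87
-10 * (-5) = 50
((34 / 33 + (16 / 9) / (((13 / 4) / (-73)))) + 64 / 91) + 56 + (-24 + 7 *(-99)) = -6299075 / 9009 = -699.20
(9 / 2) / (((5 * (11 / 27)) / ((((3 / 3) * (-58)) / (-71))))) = 7047 / 3905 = 1.80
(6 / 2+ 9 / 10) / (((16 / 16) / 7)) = 27.30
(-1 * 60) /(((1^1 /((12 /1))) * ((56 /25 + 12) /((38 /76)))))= -2250 /89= -25.28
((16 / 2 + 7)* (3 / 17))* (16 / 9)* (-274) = -21920 / 17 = -1289.41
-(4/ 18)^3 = -8/ 729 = -0.01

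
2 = 2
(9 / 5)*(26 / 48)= 39 / 40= 0.98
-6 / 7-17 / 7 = -23 / 7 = -3.29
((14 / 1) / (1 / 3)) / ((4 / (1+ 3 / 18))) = 49 / 4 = 12.25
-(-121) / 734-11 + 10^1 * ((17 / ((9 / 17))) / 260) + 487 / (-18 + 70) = -40315 / 171756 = -0.23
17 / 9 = 1.89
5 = 5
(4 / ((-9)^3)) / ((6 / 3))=-2 / 729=-0.00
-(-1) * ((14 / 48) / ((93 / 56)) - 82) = -22829 / 279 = -81.82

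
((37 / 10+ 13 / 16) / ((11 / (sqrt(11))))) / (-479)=-361 * sqrt(11) / 421520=-0.00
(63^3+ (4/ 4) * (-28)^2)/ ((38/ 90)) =11287395/ 19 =594073.42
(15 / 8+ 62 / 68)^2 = 143641 / 18496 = 7.77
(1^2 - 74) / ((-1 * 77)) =73 / 77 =0.95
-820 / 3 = -273.33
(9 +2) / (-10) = -1.10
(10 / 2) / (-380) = -1 / 76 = -0.01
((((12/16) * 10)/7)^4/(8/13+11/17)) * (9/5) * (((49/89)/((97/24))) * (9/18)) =6712875/52454108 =0.13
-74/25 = -2.96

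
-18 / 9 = -2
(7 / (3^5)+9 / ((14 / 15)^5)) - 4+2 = 1403135429 / 130691232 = 10.74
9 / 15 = 3 / 5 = 0.60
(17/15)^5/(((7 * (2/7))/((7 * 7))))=69572993/1518750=45.81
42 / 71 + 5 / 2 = 439 / 142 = 3.09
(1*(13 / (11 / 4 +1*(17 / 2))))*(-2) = -104 / 45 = -2.31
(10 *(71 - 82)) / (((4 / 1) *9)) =-55 / 18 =-3.06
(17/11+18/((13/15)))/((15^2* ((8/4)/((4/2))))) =3191/32175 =0.10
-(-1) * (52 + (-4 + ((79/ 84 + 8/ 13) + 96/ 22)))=647681/ 12012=53.92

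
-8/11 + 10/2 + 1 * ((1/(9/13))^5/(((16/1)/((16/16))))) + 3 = 79666943/10392624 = 7.67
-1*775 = -775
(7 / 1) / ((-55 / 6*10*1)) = -21 / 275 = -0.08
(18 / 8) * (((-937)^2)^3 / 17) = 6090880160873197881 / 68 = 89571767071664674.72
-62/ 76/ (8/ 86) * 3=-3999/ 152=-26.31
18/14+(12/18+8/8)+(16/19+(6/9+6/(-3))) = 982/399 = 2.46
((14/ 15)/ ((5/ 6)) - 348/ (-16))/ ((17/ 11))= 25157/ 1700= 14.80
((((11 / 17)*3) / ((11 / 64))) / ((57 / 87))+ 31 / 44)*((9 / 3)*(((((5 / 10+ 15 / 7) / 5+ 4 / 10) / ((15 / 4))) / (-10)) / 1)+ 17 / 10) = 29019569 / 994840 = 29.17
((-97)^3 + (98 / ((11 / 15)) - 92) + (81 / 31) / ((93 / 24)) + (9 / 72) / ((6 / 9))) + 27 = -154354105887 / 169136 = -912603.50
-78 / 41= -1.90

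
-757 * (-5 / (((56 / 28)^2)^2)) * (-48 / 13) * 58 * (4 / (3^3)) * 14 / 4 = -26268.55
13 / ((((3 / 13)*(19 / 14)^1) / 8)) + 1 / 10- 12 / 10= 188653 / 570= 330.97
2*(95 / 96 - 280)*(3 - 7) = 2232.08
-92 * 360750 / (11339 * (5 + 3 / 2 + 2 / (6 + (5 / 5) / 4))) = -72150000 / 168113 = -429.18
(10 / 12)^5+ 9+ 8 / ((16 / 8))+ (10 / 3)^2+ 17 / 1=322805 / 7776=41.51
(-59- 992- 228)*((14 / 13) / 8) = -8953 / 52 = -172.17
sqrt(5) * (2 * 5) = 10 * sqrt(5) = 22.36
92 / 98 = 46 / 49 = 0.94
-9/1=-9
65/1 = 65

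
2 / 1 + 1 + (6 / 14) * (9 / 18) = 45 / 14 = 3.21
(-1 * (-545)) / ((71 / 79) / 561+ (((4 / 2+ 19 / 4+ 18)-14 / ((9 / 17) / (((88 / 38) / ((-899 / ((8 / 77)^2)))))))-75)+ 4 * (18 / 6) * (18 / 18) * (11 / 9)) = -34656047769420 / 2262562746799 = -15.32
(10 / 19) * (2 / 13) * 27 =540 / 247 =2.19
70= 70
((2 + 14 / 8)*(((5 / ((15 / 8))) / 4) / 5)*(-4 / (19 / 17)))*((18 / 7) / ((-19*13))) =612 / 32851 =0.02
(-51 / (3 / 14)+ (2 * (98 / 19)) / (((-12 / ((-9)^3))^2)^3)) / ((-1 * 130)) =-10088665468007273 / 2529280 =-3988749947.81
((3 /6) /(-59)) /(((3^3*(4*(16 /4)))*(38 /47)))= -47 /1937088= -0.00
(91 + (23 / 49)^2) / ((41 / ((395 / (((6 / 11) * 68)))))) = 237910475 / 10040982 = 23.69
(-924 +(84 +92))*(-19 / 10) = 7106 / 5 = 1421.20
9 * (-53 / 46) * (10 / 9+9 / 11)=-10123 / 506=-20.01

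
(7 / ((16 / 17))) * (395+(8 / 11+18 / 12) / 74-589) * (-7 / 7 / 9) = 4175353 / 26048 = 160.29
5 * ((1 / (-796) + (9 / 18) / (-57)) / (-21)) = 325 / 136116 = 0.00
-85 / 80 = -17 / 16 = -1.06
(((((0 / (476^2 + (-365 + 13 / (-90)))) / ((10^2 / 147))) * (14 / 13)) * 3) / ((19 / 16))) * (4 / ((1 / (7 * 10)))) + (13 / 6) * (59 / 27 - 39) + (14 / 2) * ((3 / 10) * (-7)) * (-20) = 17353 / 81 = 214.23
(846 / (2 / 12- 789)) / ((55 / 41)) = -0.80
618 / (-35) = -618 / 35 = -17.66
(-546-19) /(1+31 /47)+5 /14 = -92845 /273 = -340.09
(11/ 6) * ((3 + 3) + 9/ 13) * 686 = 8416.69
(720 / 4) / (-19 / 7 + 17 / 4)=5040 / 43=117.21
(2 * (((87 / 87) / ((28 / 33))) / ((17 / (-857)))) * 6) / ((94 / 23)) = -1951389 / 11186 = -174.45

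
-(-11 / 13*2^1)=22 / 13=1.69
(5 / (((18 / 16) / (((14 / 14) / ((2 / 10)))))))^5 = 320000000000 / 59049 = 5419228.10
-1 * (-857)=857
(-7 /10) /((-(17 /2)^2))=14 /1445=0.01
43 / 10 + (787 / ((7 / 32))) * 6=1511341 / 70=21590.59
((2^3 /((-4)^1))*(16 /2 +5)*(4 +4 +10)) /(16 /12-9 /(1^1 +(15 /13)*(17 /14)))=306774 /1583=193.79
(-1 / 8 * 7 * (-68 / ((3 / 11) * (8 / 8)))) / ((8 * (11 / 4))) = 119 / 12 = 9.92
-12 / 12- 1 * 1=-2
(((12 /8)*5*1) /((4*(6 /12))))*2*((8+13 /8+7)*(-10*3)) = -29925 /8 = -3740.62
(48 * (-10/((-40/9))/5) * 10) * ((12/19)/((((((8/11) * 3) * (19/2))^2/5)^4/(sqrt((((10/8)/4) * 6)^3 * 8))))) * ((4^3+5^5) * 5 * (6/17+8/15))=80464295083871875 * sqrt(15)/1213347047674355712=0.26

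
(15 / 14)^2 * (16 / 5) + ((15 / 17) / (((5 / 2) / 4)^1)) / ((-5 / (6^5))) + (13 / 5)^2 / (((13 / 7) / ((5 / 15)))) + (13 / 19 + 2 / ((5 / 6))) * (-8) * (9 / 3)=-2264.71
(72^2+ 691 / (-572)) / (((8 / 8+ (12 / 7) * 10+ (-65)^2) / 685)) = 14215050815 / 16989544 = 836.69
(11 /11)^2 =1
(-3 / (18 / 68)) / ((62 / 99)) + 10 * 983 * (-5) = -1524211 / 31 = -49168.10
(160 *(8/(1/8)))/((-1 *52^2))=-640/169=-3.79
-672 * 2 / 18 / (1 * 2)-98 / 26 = -1603 / 39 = -41.10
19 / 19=1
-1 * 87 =-87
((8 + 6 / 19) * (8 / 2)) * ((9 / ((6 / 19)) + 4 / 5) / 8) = 23147 / 190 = 121.83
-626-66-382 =-1074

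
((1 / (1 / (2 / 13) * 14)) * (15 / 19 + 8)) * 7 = 167 / 247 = 0.68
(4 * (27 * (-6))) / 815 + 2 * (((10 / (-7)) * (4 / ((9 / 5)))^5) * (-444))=7719590717912 / 112291515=68745.98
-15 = -15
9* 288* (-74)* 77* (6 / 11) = -8055936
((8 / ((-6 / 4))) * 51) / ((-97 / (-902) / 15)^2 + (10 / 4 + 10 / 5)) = -60.44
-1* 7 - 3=-10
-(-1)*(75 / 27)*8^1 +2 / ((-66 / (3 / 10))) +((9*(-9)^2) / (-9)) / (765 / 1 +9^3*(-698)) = 1241466833 / 55888470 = 22.21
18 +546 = 564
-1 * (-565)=565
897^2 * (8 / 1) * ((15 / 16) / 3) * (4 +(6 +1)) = 44253495 / 2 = 22126747.50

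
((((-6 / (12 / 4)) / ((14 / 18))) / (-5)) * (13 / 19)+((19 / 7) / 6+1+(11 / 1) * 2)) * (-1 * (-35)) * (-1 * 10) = -474895 / 57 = -8331.49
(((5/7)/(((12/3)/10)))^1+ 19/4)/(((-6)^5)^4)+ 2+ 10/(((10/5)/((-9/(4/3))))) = -1083441617738661827/34124145440587776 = -31.75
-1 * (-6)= 6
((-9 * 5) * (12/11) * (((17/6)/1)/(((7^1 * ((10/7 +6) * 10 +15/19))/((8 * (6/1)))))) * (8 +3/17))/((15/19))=-14451552/109835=-131.58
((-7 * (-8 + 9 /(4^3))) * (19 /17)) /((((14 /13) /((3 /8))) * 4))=372723 /69632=5.35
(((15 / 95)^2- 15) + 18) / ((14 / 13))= 1014 / 361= 2.81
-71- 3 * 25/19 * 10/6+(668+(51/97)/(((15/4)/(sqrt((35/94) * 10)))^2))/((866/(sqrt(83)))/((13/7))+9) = -246615423561122/3084717340997+720140260840 * sqrt(83)/487060632789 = -66.48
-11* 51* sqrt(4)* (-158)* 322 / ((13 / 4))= 228331488 / 13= 17563960.62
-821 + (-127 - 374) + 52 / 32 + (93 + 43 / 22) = -107837 / 88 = -1225.42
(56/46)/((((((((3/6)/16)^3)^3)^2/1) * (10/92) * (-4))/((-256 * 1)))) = 4436777100798802905238461218816/5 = 887355420159760581047692200000.00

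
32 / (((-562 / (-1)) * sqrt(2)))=8 * sqrt(2) / 281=0.04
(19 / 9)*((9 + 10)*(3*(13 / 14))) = 4693 / 42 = 111.74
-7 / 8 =-0.88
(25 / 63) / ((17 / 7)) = 0.16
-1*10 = -10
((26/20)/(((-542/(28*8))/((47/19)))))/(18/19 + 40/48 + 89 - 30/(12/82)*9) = 205296/270974255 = 0.00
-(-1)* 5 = 5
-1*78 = -78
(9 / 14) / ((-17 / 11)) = -99 / 238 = -0.42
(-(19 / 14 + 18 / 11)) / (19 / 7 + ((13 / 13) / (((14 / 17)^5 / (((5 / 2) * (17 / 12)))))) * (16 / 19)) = -504728616 / 1785216103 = -0.28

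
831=831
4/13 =0.31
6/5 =1.20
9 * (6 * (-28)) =-1512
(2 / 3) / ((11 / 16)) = 32 / 33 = 0.97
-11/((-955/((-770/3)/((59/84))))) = -47432/11269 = -4.21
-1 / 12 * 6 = -1 / 2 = -0.50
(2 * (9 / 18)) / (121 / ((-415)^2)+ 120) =172225 / 20667121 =0.01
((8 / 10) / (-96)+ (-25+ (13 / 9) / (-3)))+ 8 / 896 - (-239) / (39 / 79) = 90151717 / 196560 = 458.65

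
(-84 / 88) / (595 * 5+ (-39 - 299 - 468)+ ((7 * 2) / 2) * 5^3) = -21 / 66968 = -0.00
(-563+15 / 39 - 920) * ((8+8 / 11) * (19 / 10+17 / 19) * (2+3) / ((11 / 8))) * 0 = 0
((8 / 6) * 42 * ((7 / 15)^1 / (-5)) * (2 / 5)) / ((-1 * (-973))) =-0.00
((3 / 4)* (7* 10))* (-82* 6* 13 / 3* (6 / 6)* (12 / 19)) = -1343160 / 19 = -70692.63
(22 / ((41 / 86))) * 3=5676 / 41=138.44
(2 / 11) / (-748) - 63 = -259183 / 4114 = -63.00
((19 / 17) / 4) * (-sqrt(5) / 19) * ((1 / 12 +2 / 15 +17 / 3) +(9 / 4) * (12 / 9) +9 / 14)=-4001 * sqrt(5) / 28560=-0.31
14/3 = 4.67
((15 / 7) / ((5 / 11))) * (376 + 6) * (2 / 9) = 8404 / 21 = 400.19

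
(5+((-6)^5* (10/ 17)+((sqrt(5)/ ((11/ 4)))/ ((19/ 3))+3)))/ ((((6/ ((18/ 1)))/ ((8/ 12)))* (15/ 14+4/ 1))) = -1800.67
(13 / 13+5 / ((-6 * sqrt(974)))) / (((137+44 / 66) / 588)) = 4.16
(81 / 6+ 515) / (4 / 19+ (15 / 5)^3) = 20083 / 1034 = 19.42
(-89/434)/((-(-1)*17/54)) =-0.65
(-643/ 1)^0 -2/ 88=43/ 44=0.98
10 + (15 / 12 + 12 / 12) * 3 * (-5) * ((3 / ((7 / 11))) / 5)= -611 / 28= -21.82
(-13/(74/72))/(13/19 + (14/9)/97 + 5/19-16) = 1940679/2307061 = 0.84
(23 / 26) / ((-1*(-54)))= 23 / 1404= 0.02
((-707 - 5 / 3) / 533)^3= -9609256376 / 4088324799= -2.35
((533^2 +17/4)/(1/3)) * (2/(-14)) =-487017/4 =-121754.25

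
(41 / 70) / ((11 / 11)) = 41 / 70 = 0.59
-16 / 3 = -5.33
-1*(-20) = 20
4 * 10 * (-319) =-12760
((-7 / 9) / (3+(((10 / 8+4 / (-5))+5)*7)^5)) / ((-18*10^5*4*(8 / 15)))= 35 / 13964213035802322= 0.00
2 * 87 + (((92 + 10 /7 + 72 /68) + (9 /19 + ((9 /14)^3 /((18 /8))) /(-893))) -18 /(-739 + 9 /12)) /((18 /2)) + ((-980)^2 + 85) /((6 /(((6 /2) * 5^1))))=110775361379326940 /46129548297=2401397.05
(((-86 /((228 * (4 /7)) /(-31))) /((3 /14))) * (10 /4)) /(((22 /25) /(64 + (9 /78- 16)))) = 1134882875 /86944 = 13053.03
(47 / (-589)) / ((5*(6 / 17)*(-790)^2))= -799 / 11027847000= -0.00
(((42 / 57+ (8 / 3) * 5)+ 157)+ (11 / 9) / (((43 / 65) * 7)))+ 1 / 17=171.39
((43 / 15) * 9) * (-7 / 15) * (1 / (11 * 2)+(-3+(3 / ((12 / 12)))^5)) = -1589581 / 550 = -2890.15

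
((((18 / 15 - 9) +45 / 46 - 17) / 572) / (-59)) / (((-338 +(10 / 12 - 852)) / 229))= -3764073 / 27691077700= -0.00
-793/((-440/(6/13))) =183/220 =0.83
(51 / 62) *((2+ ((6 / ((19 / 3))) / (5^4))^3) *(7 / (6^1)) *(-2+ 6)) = 398545410850258 / 51911376953125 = 7.68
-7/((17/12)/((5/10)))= -42/17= -2.47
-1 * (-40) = 40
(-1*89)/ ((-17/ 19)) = 1691/ 17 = 99.47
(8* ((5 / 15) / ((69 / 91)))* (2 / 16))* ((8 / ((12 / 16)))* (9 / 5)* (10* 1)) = 5824 / 69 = 84.41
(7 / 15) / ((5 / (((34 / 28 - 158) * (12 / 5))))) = -878 / 25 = -35.12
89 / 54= 1.65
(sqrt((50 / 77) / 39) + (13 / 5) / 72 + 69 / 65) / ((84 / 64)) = 80*sqrt(6006) / 63063 + 10274 / 12285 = 0.93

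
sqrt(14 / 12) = sqrt(42) / 6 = 1.08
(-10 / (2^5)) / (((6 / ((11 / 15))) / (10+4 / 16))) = -451 / 1152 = -0.39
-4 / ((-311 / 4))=16 / 311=0.05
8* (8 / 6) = 32 / 3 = 10.67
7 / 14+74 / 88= 59 / 44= 1.34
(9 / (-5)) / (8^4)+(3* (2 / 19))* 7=859989 / 389120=2.21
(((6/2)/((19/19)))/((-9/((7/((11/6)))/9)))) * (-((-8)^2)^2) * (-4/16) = -14336/99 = -144.81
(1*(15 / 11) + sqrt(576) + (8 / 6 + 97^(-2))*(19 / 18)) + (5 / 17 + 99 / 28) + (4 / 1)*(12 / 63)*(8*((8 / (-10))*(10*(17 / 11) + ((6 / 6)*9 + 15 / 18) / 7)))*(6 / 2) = -914301533587 / 4232356380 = -216.03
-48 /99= -16 /33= -0.48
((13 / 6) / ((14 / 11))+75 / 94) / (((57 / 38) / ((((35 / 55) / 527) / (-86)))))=-9871 / 421766532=-0.00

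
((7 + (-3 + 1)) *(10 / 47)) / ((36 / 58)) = 725 / 423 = 1.71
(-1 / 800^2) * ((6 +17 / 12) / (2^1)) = -89 / 15360000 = -0.00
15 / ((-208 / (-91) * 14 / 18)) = 8.44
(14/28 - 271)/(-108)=541/216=2.50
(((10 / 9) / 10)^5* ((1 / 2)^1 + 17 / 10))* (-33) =-121 / 98415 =-0.00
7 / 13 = 0.54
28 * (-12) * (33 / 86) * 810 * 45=-202078800 / 43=-4699506.98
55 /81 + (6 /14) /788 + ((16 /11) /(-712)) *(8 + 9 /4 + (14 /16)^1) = 1614077 /2457378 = 0.66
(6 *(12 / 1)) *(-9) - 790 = -1438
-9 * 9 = -81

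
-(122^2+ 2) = -14886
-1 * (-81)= 81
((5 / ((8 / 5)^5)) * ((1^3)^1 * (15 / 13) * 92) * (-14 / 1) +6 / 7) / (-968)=263821137 / 360808448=0.73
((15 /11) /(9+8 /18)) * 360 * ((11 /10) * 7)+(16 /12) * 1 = 20480 /51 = 401.57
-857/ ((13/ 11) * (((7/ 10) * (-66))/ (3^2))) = 12855/ 91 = 141.26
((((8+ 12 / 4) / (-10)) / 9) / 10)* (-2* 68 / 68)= 11 / 450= 0.02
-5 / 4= -1.25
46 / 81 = 0.57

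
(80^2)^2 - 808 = 40959192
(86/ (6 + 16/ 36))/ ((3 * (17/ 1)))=129/ 493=0.26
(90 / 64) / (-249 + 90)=-15 / 1696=-0.01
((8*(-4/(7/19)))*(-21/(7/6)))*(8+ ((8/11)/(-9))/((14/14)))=136192/11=12381.09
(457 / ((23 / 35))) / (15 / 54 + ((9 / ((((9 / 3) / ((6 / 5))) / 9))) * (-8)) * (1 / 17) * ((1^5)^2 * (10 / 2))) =-4894470 / 534589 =-9.16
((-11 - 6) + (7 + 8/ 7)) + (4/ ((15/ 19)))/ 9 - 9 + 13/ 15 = -15524/ 945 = -16.43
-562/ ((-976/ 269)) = 75589/ 488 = 154.90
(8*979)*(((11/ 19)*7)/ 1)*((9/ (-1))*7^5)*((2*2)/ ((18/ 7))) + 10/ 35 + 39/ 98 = -7468408055.74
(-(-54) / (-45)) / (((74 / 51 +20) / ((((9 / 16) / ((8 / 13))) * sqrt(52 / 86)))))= -17901 * sqrt(1118) / 15053440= -0.04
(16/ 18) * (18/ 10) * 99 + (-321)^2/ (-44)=-2183.44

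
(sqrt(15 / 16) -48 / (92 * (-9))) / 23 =0.04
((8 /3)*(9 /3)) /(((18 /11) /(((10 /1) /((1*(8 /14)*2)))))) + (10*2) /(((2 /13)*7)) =3865 /63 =61.35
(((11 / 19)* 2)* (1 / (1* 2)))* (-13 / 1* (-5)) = 715 / 19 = 37.63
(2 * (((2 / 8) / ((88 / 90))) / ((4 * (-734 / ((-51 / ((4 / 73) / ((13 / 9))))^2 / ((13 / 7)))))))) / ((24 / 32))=-700736855 / 3100416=-226.01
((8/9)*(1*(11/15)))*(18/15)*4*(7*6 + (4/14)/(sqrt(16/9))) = 69344/525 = 132.08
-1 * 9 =-9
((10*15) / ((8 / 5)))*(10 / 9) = 625 / 6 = 104.17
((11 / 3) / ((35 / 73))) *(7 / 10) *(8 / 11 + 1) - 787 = -116663 / 150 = -777.75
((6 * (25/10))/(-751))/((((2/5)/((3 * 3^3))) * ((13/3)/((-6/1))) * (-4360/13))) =-0.02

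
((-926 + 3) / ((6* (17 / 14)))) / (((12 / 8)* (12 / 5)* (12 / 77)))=-2487485 / 11016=-225.81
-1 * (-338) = 338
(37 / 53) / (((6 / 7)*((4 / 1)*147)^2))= 0.00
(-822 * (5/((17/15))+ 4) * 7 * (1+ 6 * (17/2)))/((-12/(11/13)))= 3017014/17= 177471.41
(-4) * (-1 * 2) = 8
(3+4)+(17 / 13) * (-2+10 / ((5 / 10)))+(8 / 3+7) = 1568 / 39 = 40.21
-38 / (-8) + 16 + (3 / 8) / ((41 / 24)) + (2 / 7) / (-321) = 7727105 / 368508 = 20.97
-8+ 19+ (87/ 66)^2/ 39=208477/ 18876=11.04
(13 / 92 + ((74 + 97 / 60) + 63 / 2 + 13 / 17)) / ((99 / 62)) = 39280286 / 580635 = 67.65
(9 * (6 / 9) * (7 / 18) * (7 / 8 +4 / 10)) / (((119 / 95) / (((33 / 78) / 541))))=209 / 112528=0.00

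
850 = 850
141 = 141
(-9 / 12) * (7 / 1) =-21 / 4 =-5.25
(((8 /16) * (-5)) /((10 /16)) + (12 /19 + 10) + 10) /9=316 /171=1.85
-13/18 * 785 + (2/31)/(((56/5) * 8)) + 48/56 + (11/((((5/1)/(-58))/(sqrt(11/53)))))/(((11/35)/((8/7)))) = -5054021/8928 - 464 * sqrt(583)/53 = -777.47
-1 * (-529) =529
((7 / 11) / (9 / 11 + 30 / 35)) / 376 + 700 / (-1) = -33952751 / 48504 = -700.00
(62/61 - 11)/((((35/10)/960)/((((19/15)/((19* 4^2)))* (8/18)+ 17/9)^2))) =-241846312/24705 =-9789.37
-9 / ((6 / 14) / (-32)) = 672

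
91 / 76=1.20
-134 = -134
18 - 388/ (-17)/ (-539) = 164546/ 9163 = 17.96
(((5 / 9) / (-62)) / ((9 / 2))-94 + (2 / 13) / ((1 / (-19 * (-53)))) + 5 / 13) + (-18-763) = -23492981 / 32643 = -719.69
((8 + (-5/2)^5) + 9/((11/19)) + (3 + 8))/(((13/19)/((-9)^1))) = 3798765/4576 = 830.15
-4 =-4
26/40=0.65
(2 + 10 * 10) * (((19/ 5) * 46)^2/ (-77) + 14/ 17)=-40391.51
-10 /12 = -5 /6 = -0.83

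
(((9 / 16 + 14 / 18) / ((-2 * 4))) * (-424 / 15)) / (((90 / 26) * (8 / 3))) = 132977 / 259200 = 0.51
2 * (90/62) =90/31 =2.90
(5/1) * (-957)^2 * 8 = 36633960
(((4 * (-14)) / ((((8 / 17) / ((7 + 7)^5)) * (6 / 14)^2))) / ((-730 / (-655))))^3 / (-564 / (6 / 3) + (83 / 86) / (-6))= 1490740348655898735720526408092368896 / 13763260017945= 108313026616675226151674.10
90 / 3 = 30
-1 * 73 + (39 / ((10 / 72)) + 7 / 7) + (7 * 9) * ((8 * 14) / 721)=112572 / 515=218.59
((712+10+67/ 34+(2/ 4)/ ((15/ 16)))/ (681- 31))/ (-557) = -369497/ 184645500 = -0.00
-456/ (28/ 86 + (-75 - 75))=4902/ 1609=3.05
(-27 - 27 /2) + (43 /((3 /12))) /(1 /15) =2539.50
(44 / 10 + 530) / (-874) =-1336 / 2185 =-0.61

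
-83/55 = -1.51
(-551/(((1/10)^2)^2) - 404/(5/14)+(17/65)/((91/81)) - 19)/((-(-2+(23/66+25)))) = 2151497835696/9115015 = 236038.87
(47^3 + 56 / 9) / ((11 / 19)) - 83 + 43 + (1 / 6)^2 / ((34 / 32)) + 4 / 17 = 100588223 / 561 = 179301.65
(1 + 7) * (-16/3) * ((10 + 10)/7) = -2560/21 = -121.90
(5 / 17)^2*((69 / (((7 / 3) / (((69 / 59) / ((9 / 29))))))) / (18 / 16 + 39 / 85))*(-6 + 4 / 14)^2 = 198.74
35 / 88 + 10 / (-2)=-4.60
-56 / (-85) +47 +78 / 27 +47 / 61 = 2394764 / 46665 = 51.32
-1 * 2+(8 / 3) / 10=-1.73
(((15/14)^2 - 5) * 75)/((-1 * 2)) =56625/392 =144.45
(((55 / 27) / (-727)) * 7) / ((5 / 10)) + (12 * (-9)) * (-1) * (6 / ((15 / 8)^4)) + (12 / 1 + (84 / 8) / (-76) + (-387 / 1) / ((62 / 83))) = -26234690141611 / 57807405000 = -453.83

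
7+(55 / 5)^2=128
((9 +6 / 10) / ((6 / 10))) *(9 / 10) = 72 / 5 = 14.40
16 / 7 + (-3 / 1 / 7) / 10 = 157 / 70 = 2.24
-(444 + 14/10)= -2227/5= -445.40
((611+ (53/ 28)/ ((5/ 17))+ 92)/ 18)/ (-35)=-33107/ 29400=-1.13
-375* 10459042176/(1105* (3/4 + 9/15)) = -1743173696000/663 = -2629221260.94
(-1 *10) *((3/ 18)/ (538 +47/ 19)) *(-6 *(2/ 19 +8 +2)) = 640/ 3423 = 0.19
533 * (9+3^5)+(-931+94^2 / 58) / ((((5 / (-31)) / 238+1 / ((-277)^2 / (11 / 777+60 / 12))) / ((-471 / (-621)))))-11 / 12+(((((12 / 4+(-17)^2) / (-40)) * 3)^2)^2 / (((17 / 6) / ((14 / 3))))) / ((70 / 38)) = 10671222630687808771157 / 8180708147418750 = 1304437.52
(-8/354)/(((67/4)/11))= -176/11859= -0.01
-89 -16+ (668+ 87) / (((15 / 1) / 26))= 3611 / 3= 1203.67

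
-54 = -54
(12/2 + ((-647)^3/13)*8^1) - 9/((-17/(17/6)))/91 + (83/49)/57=-12103298508761/72618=-166670777.34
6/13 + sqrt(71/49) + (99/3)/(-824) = 4515/10712 + sqrt(71)/7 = 1.63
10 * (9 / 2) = 45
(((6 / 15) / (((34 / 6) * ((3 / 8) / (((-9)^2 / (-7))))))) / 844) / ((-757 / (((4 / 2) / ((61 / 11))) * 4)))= 28512 / 5797291465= 0.00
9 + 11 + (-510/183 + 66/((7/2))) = 15402/427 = 36.07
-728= -728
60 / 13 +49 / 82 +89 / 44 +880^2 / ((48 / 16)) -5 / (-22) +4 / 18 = 4953209863 / 19188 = 258141.02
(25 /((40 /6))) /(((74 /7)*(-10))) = -21 /592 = -0.04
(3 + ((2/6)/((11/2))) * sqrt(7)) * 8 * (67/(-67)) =-24 - 16 * sqrt(7)/33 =-25.28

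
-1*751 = -751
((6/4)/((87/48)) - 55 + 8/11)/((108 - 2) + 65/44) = -68196/137141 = -0.50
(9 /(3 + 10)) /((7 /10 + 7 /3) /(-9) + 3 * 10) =0.02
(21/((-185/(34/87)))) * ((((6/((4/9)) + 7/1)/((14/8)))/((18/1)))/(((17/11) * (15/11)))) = -9922/724275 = -0.01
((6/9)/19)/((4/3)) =1/38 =0.03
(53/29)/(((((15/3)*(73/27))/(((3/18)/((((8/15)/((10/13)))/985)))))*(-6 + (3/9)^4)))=-114172335/21356296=-5.35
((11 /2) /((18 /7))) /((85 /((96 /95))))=616 /24225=0.03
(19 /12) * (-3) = -19 /4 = -4.75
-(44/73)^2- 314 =-1675242/5329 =-314.36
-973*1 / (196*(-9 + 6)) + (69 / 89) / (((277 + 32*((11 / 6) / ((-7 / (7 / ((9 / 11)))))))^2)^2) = 507757661754211009 / 306846356662620012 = 1.65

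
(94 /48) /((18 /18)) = 47 /24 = 1.96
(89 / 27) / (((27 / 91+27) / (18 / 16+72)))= 526435 / 59616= 8.83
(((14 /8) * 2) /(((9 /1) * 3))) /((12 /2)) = 7 /324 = 0.02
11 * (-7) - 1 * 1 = -78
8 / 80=1 / 10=0.10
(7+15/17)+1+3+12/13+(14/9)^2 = 272546/17901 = 15.23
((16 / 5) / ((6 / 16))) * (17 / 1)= 2176 / 15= 145.07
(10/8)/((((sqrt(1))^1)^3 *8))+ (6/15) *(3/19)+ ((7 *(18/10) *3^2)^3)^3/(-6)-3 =-613761805792454325197470421/1187500000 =-516852046983119431.75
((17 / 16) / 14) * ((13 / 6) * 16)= 221 / 84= 2.63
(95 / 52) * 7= 665 / 52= 12.79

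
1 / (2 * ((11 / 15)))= 15 / 22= 0.68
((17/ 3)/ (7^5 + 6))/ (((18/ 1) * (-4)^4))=1/ 13671936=0.00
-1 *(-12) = 12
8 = 8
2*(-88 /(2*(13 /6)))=-528 /13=-40.62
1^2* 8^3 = 512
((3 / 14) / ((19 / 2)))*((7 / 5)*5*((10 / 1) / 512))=0.00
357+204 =561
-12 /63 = -0.19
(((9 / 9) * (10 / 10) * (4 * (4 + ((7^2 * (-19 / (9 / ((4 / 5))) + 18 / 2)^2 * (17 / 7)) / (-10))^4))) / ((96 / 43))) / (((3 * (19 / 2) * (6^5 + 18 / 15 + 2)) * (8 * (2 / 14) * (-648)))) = -8285553478379867552942454187981 / 4638271239296323200000000000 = -1786.35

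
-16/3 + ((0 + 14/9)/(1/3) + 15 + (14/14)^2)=46/3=15.33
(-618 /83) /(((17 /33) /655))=-13358070 /1411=-9467.09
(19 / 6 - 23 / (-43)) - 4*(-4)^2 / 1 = -15557 / 258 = -60.30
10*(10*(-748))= -74800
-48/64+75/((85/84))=4989/68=73.37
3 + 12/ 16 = 15/ 4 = 3.75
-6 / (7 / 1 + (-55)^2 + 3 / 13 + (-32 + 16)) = -78 / 39211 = -0.00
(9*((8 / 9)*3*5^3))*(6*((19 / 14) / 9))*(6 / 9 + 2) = 7238.10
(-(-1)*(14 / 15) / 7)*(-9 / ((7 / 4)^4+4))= -1536 / 17125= -0.09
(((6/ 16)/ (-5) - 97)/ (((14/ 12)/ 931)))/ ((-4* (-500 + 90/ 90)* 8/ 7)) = -10845219/ 319360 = -33.96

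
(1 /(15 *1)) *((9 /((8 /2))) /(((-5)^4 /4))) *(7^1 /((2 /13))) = 273 /6250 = 0.04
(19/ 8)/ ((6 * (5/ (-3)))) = -19/ 80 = -0.24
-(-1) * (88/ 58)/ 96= 11/ 696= 0.02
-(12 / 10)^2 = -36 / 25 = -1.44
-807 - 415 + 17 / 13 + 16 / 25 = -396517 / 325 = -1220.05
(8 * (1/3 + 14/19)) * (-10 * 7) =-599.30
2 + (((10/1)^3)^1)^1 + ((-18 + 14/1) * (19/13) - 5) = 12885/13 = 991.15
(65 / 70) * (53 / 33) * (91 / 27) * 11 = 8957 / 162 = 55.29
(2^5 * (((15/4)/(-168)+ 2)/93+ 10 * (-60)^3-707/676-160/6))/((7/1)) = -7604610770069/770133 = -9874412.30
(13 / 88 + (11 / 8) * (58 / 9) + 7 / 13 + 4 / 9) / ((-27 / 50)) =-2571875 / 138996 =-18.50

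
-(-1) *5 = 5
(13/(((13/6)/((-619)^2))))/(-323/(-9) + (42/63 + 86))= 20690694/1103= 18758.56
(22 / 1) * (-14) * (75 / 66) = -350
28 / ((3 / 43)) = 1204 / 3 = 401.33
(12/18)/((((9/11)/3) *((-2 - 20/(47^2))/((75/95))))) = -121495/126483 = -0.96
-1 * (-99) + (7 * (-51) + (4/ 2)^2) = -254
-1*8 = -8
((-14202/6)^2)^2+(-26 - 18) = 31390124030677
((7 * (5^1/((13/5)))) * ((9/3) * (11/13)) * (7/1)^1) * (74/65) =598290/2197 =272.32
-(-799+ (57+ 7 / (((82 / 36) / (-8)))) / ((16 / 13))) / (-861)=-0.90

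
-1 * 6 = -6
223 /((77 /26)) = 5798 /77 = 75.30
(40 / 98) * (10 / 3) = 200 / 147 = 1.36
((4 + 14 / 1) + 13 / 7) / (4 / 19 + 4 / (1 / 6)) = 2641 / 3220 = 0.82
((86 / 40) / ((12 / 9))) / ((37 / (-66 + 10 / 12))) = -16813 / 5920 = -2.84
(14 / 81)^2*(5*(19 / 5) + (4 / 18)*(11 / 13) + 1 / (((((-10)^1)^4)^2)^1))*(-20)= -11000500005733 / 959546250000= -11.46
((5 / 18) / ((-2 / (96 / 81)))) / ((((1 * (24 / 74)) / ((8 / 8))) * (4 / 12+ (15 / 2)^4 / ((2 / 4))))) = -2960 / 36907569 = -0.00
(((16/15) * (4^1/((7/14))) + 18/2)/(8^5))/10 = 263/4915200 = 0.00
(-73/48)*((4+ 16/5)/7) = -1.56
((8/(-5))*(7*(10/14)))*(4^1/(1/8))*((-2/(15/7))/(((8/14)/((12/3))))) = 25088/15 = 1672.53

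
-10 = -10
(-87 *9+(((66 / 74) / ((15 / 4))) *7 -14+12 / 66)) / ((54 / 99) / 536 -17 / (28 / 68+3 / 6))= 13443482196 / 315212435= 42.65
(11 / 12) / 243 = 11 / 2916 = 0.00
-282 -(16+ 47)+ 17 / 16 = -5503 / 16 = -343.94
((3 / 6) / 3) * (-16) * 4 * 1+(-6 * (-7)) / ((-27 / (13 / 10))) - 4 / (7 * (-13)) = -51781 / 4095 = -12.64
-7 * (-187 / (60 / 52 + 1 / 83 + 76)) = 1412411 / 83262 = 16.96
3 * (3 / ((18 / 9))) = 9 / 2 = 4.50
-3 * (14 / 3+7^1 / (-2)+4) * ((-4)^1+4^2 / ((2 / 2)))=-186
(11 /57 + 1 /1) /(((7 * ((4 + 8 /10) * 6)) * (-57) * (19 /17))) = -1445 /15556212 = -0.00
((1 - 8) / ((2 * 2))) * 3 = -21 / 4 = -5.25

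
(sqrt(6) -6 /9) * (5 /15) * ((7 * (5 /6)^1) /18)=-35 /486 +35 * sqrt(6) /324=0.19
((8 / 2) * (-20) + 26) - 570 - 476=-1100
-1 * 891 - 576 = -1467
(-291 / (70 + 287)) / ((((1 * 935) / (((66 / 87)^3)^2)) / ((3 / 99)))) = -0.00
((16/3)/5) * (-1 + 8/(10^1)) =-16/75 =-0.21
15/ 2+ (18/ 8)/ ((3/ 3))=39/ 4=9.75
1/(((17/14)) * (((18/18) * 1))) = 14/17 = 0.82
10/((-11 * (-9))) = 10/99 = 0.10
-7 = -7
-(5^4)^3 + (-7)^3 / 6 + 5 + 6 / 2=-1464844045 / 6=-244140674.17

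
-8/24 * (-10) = 10/3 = 3.33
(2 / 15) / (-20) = -1 / 150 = -0.01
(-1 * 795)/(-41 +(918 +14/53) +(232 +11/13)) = -547755/764866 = -0.72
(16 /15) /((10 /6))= 16 /25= 0.64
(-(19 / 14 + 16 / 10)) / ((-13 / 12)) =2.73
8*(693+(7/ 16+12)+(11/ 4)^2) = 5704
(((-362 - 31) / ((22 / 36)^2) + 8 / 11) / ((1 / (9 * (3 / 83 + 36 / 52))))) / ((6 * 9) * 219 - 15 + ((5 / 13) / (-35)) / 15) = -47256512940 / 80956693301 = -0.58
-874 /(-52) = 437 /26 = 16.81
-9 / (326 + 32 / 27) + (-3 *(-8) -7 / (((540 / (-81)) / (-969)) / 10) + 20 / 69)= -3093518380 / 304773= -10150.24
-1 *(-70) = 70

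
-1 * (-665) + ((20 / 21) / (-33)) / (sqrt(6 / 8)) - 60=605 - 40 * sqrt(3) / 2079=604.97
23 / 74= 0.31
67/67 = 1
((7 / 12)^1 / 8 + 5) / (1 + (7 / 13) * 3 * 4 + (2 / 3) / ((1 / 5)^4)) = 6331 / 529312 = 0.01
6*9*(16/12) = 72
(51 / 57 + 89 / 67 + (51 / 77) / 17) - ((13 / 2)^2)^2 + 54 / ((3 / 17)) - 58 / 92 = -1477.43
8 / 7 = 1.14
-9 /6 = -3 /2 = -1.50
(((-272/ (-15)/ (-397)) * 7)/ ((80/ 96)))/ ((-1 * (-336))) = -34/ 29775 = -0.00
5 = 5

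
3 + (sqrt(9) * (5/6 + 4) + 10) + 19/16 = 459/16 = 28.69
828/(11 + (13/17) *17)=69/2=34.50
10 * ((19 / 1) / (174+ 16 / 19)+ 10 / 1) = 167905 / 1661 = 101.09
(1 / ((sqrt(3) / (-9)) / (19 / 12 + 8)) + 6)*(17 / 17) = 6 - 115*sqrt(3) / 4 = -43.80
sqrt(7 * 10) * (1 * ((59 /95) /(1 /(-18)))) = -1062 * sqrt(70) /95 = -93.53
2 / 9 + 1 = 1.22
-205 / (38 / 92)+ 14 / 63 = -84832 / 171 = -496.09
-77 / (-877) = 77 / 877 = 0.09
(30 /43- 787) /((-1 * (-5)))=-33811 /215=-157.26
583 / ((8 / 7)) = 4081 / 8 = 510.12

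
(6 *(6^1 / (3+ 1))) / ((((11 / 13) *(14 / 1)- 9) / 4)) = 468 / 37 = 12.65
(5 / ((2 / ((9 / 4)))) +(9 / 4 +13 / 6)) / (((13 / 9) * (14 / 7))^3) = 58563 / 140608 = 0.42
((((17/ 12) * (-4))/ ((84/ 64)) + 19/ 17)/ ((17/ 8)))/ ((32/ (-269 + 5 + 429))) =-7.76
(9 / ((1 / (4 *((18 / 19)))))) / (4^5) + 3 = 7377 / 2432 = 3.03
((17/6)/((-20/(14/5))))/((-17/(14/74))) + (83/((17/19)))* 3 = 52514933/188700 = 278.30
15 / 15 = 1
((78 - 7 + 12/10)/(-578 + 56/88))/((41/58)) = -7942/44895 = -0.18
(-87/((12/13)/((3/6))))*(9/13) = -261/8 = -32.62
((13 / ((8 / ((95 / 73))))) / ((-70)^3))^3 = -15069223 / 64299987494170624000000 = -0.00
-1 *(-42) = 42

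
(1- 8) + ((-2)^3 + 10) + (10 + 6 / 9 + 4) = 29 / 3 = 9.67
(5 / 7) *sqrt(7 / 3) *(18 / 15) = 2 *sqrt(21) / 7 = 1.31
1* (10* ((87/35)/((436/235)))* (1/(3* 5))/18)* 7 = 1363/3924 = 0.35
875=875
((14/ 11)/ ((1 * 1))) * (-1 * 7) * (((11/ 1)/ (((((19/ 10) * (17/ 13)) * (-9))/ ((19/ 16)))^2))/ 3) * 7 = -1449175/ 2247264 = -0.64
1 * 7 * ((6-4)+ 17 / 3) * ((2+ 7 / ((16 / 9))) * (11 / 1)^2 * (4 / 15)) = 370139 / 36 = 10281.64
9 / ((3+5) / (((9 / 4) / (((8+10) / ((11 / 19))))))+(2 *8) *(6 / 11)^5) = 1449459 / 17927872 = 0.08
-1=-1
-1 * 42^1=-42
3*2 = 6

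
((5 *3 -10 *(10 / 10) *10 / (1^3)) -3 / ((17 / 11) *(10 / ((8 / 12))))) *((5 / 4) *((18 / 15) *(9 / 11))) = -104.48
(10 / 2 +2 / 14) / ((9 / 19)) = 76 / 7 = 10.86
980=980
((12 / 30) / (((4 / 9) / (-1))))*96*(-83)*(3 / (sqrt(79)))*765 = 16457904*sqrt(79) / 79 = 1851658.87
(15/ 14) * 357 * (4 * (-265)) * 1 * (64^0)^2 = -405450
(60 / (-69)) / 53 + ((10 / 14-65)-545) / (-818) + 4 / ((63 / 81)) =40981627 / 6979994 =5.87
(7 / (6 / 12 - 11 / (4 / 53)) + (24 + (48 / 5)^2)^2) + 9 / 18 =1399960731 / 103750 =13493.60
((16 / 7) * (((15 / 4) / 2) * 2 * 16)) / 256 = 15 / 28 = 0.54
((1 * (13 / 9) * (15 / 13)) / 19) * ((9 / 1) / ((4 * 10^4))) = 3 / 152000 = 0.00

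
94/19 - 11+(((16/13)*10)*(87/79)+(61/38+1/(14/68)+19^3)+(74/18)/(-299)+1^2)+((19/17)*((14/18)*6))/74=6874.02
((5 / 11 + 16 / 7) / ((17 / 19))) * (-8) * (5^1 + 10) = -481080 / 1309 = -367.52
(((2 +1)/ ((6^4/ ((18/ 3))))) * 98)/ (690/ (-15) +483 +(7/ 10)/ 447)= 36505/ 11720382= 0.00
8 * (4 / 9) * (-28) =-896 / 9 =-99.56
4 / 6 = 2 / 3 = 0.67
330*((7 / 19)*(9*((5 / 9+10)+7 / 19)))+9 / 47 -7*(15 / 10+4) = 404317559 / 33934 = 11914.82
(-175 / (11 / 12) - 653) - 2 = -9305 / 11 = -845.91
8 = 8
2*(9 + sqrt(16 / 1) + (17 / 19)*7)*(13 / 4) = 2379 / 19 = 125.21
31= 31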